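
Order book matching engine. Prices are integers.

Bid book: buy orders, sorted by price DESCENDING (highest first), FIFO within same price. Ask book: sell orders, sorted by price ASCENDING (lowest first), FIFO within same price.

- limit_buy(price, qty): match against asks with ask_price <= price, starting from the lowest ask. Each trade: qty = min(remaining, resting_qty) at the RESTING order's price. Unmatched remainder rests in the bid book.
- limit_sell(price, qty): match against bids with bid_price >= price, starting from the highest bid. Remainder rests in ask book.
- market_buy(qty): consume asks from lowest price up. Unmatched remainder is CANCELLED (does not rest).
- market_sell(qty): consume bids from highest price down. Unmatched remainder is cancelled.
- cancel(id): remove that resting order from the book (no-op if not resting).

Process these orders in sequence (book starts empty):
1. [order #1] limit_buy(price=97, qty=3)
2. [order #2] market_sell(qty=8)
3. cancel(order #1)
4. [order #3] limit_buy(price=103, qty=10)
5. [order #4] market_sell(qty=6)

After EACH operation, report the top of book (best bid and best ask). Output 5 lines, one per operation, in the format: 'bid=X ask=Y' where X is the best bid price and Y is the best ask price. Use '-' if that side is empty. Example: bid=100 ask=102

Answer: bid=97 ask=-
bid=- ask=-
bid=- ask=-
bid=103 ask=-
bid=103 ask=-

Derivation:
After op 1 [order #1] limit_buy(price=97, qty=3): fills=none; bids=[#1:3@97] asks=[-]
After op 2 [order #2] market_sell(qty=8): fills=#1x#2:3@97; bids=[-] asks=[-]
After op 3 cancel(order #1): fills=none; bids=[-] asks=[-]
After op 4 [order #3] limit_buy(price=103, qty=10): fills=none; bids=[#3:10@103] asks=[-]
After op 5 [order #4] market_sell(qty=6): fills=#3x#4:6@103; bids=[#3:4@103] asks=[-]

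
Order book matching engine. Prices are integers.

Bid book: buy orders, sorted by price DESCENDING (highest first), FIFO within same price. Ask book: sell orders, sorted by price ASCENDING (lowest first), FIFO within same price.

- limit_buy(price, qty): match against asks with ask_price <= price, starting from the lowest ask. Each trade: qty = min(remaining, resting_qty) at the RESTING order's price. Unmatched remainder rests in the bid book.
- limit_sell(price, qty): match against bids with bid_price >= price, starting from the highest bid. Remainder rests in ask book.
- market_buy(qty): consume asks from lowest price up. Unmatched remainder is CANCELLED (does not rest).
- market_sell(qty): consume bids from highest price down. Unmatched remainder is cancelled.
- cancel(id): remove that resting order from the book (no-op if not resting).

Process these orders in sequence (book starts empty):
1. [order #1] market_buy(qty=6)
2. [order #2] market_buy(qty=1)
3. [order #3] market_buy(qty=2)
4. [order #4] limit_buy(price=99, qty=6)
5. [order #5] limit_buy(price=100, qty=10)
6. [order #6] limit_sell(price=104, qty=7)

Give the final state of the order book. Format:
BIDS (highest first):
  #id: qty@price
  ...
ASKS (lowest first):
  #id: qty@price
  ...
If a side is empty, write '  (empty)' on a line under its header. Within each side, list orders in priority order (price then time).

After op 1 [order #1] market_buy(qty=6): fills=none; bids=[-] asks=[-]
After op 2 [order #2] market_buy(qty=1): fills=none; bids=[-] asks=[-]
After op 3 [order #3] market_buy(qty=2): fills=none; bids=[-] asks=[-]
After op 4 [order #4] limit_buy(price=99, qty=6): fills=none; bids=[#4:6@99] asks=[-]
After op 5 [order #5] limit_buy(price=100, qty=10): fills=none; bids=[#5:10@100 #4:6@99] asks=[-]
After op 6 [order #6] limit_sell(price=104, qty=7): fills=none; bids=[#5:10@100 #4:6@99] asks=[#6:7@104]

Answer: BIDS (highest first):
  #5: 10@100
  #4: 6@99
ASKS (lowest first):
  #6: 7@104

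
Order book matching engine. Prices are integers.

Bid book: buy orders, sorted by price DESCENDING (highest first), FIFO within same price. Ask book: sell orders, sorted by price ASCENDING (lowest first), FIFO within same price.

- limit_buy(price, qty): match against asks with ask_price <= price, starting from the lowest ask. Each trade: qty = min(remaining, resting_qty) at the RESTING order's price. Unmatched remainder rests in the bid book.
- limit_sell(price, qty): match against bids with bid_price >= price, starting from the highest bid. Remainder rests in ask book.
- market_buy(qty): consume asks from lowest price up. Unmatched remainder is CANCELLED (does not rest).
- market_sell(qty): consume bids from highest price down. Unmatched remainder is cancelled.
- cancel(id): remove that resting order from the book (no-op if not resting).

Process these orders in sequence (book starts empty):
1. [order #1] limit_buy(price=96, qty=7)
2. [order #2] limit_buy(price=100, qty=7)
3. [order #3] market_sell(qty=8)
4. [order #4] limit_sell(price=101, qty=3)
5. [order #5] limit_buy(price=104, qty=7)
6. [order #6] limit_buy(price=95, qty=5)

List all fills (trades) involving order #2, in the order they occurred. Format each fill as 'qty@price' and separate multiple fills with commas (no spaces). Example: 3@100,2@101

Answer: 7@100

Derivation:
After op 1 [order #1] limit_buy(price=96, qty=7): fills=none; bids=[#1:7@96] asks=[-]
After op 2 [order #2] limit_buy(price=100, qty=7): fills=none; bids=[#2:7@100 #1:7@96] asks=[-]
After op 3 [order #3] market_sell(qty=8): fills=#2x#3:7@100 #1x#3:1@96; bids=[#1:6@96] asks=[-]
After op 4 [order #4] limit_sell(price=101, qty=3): fills=none; bids=[#1:6@96] asks=[#4:3@101]
After op 5 [order #5] limit_buy(price=104, qty=7): fills=#5x#4:3@101; bids=[#5:4@104 #1:6@96] asks=[-]
After op 6 [order #6] limit_buy(price=95, qty=5): fills=none; bids=[#5:4@104 #1:6@96 #6:5@95] asks=[-]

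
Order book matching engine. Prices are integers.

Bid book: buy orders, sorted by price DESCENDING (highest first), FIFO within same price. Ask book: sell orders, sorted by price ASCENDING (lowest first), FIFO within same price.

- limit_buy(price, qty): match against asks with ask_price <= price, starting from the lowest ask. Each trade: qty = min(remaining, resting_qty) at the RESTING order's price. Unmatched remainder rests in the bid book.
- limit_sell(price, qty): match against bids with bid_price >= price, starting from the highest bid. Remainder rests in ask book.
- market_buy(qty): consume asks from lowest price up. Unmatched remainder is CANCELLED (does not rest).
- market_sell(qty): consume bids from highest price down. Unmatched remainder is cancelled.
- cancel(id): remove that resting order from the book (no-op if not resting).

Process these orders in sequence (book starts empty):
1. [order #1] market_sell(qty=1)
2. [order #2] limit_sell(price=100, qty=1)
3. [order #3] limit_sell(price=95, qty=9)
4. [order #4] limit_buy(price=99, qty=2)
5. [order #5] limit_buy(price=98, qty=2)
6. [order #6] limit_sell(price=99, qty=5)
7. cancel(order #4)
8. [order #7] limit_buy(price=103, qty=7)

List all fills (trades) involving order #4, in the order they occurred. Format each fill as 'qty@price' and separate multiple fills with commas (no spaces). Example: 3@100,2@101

After op 1 [order #1] market_sell(qty=1): fills=none; bids=[-] asks=[-]
After op 2 [order #2] limit_sell(price=100, qty=1): fills=none; bids=[-] asks=[#2:1@100]
After op 3 [order #3] limit_sell(price=95, qty=9): fills=none; bids=[-] asks=[#3:9@95 #2:1@100]
After op 4 [order #4] limit_buy(price=99, qty=2): fills=#4x#3:2@95; bids=[-] asks=[#3:7@95 #2:1@100]
After op 5 [order #5] limit_buy(price=98, qty=2): fills=#5x#3:2@95; bids=[-] asks=[#3:5@95 #2:1@100]
After op 6 [order #6] limit_sell(price=99, qty=5): fills=none; bids=[-] asks=[#3:5@95 #6:5@99 #2:1@100]
After op 7 cancel(order #4): fills=none; bids=[-] asks=[#3:5@95 #6:5@99 #2:1@100]
After op 8 [order #7] limit_buy(price=103, qty=7): fills=#7x#3:5@95 #7x#6:2@99; bids=[-] asks=[#6:3@99 #2:1@100]

Answer: 2@95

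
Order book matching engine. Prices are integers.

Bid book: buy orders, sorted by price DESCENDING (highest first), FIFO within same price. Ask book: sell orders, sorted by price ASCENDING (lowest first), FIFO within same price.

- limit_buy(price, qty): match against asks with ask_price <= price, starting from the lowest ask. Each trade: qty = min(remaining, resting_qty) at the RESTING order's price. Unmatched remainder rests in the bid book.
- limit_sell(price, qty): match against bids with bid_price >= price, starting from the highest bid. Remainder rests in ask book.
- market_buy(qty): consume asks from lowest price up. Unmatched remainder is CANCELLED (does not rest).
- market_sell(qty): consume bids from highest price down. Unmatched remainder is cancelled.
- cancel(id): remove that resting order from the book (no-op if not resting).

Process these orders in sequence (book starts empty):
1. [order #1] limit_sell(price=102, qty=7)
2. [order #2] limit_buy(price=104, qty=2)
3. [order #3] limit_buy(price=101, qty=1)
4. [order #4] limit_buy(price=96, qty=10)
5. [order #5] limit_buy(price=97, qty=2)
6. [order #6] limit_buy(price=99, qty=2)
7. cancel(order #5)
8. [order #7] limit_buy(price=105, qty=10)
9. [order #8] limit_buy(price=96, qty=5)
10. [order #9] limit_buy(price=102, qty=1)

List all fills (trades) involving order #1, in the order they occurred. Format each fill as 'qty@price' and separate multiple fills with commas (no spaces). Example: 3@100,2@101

After op 1 [order #1] limit_sell(price=102, qty=7): fills=none; bids=[-] asks=[#1:7@102]
After op 2 [order #2] limit_buy(price=104, qty=2): fills=#2x#1:2@102; bids=[-] asks=[#1:5@102]
After op 3 [order #3] limit_buy(price=101, qty=1): fills=none; bids=[#3:1@101] asks=[#1:5@102]
After op 4 [order #4] limit_buy(price=96, qty=10): fills=none; bids=[#3:1@101 #4:10@96] asks=[#1:5@102]
After op 5 [order #5] limit_buy(price=97, qty=2): fills=none; bids=[#3:1@101 #5:2@97 #4:10@96] asks=[#1:5@102]
After op 6 [order #6] limit_buy(price=99, qty=2): fills=none; bids=[#3:1@101 #6:2@99 #5:2@97 #4:10@96] asks=[#1:5@102]
After op 7 cancel(order #5): fills=none; bids=[#3:1@101 #6:2@99 #4:10@96] asks=[#1:5@102]
After op 8 [order #7] limit_buy(price=105, qty=10): fills=#7x#1:5@102; bids=[#7:5@105 #3:1@101 #6:2@99 #4:10@96] asks=[-]
After op 9 [order #8] limit_buy(price=96, qty=5): fills=none; bids=[#7:5@105 #3:1@101 #6:2@99 #4:10@96 #8:5@96] asks=[-]
After op 10 [order #9] limit_buy(price=102, qty=1): fills=none; bids=[#7:5@105 #9:1@102 #3:1@101 #6:2@99 #4:10@96 #8:5@96] asks=[-]

Answer: 2@102,5@102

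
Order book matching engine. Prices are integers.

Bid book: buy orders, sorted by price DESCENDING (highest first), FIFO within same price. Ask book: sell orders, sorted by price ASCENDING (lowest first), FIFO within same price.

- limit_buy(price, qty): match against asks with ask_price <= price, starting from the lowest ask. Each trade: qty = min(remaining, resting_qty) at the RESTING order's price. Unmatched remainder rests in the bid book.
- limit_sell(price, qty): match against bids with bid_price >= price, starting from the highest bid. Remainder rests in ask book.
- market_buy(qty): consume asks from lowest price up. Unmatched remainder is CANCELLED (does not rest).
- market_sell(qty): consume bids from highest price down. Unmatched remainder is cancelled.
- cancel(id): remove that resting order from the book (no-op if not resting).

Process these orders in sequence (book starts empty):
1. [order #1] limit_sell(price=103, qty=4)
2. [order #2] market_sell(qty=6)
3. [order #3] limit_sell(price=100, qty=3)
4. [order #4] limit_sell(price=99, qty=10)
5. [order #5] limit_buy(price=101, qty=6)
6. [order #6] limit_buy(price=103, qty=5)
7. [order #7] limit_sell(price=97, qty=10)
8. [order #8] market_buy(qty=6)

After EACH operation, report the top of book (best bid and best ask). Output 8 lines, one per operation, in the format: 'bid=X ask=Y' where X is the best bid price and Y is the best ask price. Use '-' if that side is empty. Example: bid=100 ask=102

Answer: bid=- ask=103
bid=- ask=103
bid=- ask=100
bid=- ask=99
bid=- ask=99
bid=- ask=100
bid=- ask=97
bid=- ask=97

Derivation:
After op 1 [order #1] limit_sell(price=103, qty=4): fills=none; bids=[-] asks=[#1:4@103]
After op 2 [order #2] market_sell(qty=6): fills=none; bids=[-] asks=[#1:4@103]
After op 3 [order #3] limit_sell(price=100, qty=3): fills=none; bids=[-] asks=[#3:3@100 #1:4@103]
After op 4 [order #4] limit_sell(price=99, qty=10): fills=none; bids=[-] asks=[#4:10@99 #3:3@100 #1:4@103]
After op 5 [order #5] limit_buy(price=101, qty=6): fills=#5x#4:6@99; bids=[-] asks=[#4:4@99 #3:3@100 #1:4@103]
After op 6 [order #6] limit_buy(price=103, qty=5): fills=#6x#4:4@99 #6x#3:1@100; bids=[-] asks=[#3:2@100 #1:4@103]
After op 7 [order #7] limit_sell(price=97, qty=10): fills=none; bids=[-] asks=[#7:10@97 #3:2@100 #1:4@103]
After op 8 [order #8] market_buy(qty=6): fills=#8x#7:6@97; bids=[-] asks=[#7:4@97 #3:2@100 #1:4@103]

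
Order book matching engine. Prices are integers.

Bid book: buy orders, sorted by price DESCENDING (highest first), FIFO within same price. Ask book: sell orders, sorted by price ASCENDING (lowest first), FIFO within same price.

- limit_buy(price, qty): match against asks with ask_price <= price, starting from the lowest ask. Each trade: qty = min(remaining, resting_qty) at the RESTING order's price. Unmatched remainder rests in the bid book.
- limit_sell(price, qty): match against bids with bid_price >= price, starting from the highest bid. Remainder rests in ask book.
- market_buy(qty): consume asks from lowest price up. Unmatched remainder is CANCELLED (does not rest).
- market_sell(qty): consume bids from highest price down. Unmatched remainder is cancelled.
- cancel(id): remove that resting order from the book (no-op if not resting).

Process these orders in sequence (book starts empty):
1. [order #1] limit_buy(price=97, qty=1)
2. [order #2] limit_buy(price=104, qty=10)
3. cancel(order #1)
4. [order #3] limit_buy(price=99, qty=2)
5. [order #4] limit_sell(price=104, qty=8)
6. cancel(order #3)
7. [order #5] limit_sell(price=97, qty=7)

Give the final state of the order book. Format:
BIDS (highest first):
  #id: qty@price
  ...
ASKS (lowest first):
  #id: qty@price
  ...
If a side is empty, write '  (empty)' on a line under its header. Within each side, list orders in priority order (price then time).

Answer: BIDS (highest first):
  (empty)
ASKS (lowest first):
  #5: 5@97

Derivation:
After op 1 [order #1] limit_buy(price=97, qty=1): fills=none; bids=[#1:1@97] asks=[-]
After op 2 [order #2] limit_buy(price=104, qty=10): fills=none; bids=[#2:10@104 #1:1@97] asks=[-]
After op 3 cancel(order #1): fills=none; bids=[#2:10@104] asks=[-]
After op 4 [order #3] limit_buy(price=99, qty=2): fills=none; bids=[#2:10@104 #3:2@99] asks=[-]
After op 5 [order #4] limit_sell(price=104, qty=8): fills=#2x#4:8@104; bids=[#2:2@104 #3:2@99] asks=[-]
After op 6 cancel(order #3): fills=none; bids=[#2:2@104] asks=[-]
After op 7 [order #5] limit_sell(price=97, qty=7): fills=#2x#5:2@104; bids=[-] asks=[#5:5@97]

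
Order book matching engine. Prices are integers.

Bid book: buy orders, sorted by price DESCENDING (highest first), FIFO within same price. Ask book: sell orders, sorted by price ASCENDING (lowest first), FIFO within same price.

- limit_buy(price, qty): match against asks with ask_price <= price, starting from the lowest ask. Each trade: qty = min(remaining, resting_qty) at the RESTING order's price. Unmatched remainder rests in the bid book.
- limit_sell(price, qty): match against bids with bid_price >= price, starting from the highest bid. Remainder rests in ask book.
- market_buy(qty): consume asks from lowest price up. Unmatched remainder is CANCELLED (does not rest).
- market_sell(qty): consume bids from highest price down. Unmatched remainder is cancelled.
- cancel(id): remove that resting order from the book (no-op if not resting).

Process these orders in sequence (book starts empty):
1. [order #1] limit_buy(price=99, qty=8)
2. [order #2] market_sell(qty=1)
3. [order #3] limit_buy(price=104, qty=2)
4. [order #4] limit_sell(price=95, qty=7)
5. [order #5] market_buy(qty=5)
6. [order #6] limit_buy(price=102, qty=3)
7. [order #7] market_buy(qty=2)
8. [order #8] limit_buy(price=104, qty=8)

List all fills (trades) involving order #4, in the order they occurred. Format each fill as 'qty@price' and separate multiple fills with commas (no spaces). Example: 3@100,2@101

Answer: 2@104,5@99

Derivation:
After op 1 [order #1] limit_buy(price=99, qty=8): fills=none; bids=[#1:8@99] asks=[-]
After op 2 [order #2] market_sell(qty=1): fills=#1x#2:1@99; bids=[#1:7@99] asks=[-]
After op 3 [order #3] limit_buy(price=104, qty=2): fills=none; bids=[#3:2@104 #1:7@99] asks=[-]
After op 4 [order #4] limit_sell(price=95, qty=7): fills=#3x#4:2@104 #1x#4:5@99; bids=[#1:2@99] asks=[-]
After op 5 [order #5] market_buy(qty=5): fills=none; bids=[#1:2@99] asks=[-]
After op 6 [order #6] limit_buy(price=102, qty=3): fills=none; bids=[#6:3@102 #1:2@99] asks=[-]
After op 7 [order #7] market_buy(qty=2): fills=none; bids=[#6:3@102 #1:2@99] asks=[-]
After op 8 [order #8] limit_buy(price=104, qty=8): fills=none; bids=[#8:8@104 #6:3@102 #1:2@99] asks=[-]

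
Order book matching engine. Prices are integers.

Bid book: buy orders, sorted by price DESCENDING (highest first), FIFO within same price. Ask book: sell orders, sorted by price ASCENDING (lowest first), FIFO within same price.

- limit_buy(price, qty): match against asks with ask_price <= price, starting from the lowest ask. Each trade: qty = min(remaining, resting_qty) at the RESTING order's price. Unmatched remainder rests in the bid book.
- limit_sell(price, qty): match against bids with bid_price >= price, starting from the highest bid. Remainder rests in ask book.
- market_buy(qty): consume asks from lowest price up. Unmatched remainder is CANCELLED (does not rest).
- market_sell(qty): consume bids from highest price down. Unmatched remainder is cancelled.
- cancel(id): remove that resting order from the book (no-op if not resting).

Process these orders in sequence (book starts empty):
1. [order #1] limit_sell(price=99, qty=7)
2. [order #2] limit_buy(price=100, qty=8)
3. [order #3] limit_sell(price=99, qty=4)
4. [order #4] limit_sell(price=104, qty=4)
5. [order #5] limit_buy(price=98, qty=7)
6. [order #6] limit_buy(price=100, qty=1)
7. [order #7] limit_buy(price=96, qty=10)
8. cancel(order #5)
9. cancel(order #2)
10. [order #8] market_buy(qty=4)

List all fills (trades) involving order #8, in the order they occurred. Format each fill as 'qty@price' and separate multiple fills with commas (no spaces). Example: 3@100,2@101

After op 1 [order #1] limit_sell(price=99, qty=7): fills=none; bids=[-] asks=[#1:7@99]
After op 2 [order #2] limit_buy(price=100, qty=8): fills=#2x#1:7@99; bids=[#2:1@100] asks=[-]
After op 3 [order #3] limit_sell(price=99, qty=4): fills=#2x#3:1@100; bids=[-] asks=[#3:3@99]
After op 4 [order #4] limit_sell(price=104, qty=4): fills=none; bids=[-] asks=[#3:3@99 #4:4@104]
After op 5 [order #5] limit_buy(price=98, qty=7): fills=none; bids=[#5:7@98] asks=[#3:3@99 #4:4@104]
After op 6 [order #6] limit_buy(price=100, qty=1): fills=#6x#3:1@99; bids=[#5:7@98] asks=[#3:2@99 #4:4@104]
After op 7 [order #7] limit_buy(price=96, qty=10): fills=none; bids=[#5:7@98 #7:10@96] asks=[#3:2@99 #4:4@104]
After op 8 cancel(order #5): fills=none; bids=[#7:10@96] asks=[#3:2@99 #4:4@104]
After op 9 cancel(order #2): fills=none; bids=[#7:10@96] asks=[#3:2@99 #4:4@104]
After op 10 [order #8] market_buy(qty=4): fills=#8x#3:2@99 #8x#4:2@104; bids=[#7:10@96] asks=[#4:2@104]

Answer: 2@99,2@104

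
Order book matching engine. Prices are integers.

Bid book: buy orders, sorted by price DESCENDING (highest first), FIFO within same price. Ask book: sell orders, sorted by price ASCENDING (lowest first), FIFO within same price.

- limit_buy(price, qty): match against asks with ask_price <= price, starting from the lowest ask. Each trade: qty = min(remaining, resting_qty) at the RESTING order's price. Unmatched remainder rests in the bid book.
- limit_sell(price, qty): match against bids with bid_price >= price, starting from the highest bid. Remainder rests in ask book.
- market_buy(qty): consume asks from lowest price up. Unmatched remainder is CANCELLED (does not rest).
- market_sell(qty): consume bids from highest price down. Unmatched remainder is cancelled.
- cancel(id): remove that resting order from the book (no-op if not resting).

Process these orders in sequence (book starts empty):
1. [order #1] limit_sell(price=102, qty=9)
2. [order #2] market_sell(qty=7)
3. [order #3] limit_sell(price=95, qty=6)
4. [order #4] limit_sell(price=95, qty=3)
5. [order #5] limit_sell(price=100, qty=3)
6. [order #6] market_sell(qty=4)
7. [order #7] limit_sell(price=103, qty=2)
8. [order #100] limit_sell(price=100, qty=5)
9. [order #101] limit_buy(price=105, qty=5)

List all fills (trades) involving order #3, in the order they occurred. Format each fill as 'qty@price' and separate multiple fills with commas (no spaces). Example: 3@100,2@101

After op 1 [order #1] limit_sell(price=102, qty=9): fills=none; bids=[-] asks=[#1:9@102]
After op 2 [order #2] market_sell(qty=7): fills=none; bids=[-] asks=[#1:9@102]
After op 3 [order #3] limit_sell(price=95, qty=6): fills=none; bids=[-] asks=[#3:6@95 #1:9@102]
After op 4 [order #4] limit_sell(price=95, qty=3): fills=none; bids=[-] asks=[#3:6@95 #4:3@95 #1:9@102]
After op 5 [order #5] limit_sell(price=100, qty=3): fills=none; bids=[-] asks=[#3:6@95 #4:3@95 #5:3@100 #1:9@102]
After op 6 [order #6] market_sell(qty=4): fills=none; bids=[-] asks=[#3:6@95 #4:3@95 #5:3@100 #1:9@102]
After op 7 [order #7] limit_sell(price=103, qty=2): fills=none; bids=[-] asks=[#3:6@95 #4:3@95 #5:3@100 #1:9@102 #7:2@103]
After op 8 [order #100] limit_sell(price=100, qty=5): fills=none; bids=[-] asks=[#3:6@95 #4:3@95 #5:3@100 #100:5@100 #1:9@102 #7:2@103]
After op 9 [order #101] limit_buy(price=105, qty=5): fills=#101x#3:5@95; bids=[-] asks=[#3:1@95 #4:3@95 #5:3@100 #100:5@100 #1:9@102 #7:2@103]

Answer: 5@95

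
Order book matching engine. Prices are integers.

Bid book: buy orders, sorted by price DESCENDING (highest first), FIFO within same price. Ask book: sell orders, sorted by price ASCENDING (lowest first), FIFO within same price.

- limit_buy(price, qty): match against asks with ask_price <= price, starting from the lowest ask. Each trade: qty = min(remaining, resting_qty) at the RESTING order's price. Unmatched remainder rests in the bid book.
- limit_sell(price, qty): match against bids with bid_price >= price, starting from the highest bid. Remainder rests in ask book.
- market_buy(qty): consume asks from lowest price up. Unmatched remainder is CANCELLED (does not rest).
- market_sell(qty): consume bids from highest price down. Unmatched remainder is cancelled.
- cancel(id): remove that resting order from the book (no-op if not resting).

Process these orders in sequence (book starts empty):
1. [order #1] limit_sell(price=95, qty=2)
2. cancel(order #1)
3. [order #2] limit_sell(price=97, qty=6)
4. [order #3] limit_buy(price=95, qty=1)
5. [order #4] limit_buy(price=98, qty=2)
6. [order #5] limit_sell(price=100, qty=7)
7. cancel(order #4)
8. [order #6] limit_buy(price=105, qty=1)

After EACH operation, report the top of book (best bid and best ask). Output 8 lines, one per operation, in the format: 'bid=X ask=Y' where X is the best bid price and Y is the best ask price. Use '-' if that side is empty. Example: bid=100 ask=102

After op 1 [order #1] limit_sell(price=95, qty=2): fills=none; bids=[-] asks=[#1:2@95]
After op 2 cancel(order #1): fills=none; bids=[-] asks=[-]
After op 3 [order #2] limit_sell(price=97, qty=6): fills=none; bids=[-] asks=[#2:6@97]
After op 4 [order #3] limit_buy(price=95, qty=1): fills=none; bids=[#3:1@95] asks=[#2:6@97]
After op 5 [order #4] limit_buy(price=98, qty=2): fills=#4x#2:2@97; bids=[#3:1@95] asks=[#2:4@97]
After op 6 [order #5] limit_sell(price=100, qty=7): fills=none; bids=[#3:1@95] asks=[#2:4@97 #5:7@100]
After op 7 cancel(order #4): fills=none; bids=[#3:1@95] asks=[#2:4@97 #5:7@100]
After op 8 [order #6] limit_buy(price=105, qty=1): fills=#6x#2:1@97; bids=[#3:1@95] asks=[#2:3@97 #5:7@100]

Answer: bid=- ask=95
bid=- ask=-
bid=- ask=97
bid=95 ask=97
bid=95 ask=97
bid=95 ask=97
bid=95 ask=97
bid=95 ask=97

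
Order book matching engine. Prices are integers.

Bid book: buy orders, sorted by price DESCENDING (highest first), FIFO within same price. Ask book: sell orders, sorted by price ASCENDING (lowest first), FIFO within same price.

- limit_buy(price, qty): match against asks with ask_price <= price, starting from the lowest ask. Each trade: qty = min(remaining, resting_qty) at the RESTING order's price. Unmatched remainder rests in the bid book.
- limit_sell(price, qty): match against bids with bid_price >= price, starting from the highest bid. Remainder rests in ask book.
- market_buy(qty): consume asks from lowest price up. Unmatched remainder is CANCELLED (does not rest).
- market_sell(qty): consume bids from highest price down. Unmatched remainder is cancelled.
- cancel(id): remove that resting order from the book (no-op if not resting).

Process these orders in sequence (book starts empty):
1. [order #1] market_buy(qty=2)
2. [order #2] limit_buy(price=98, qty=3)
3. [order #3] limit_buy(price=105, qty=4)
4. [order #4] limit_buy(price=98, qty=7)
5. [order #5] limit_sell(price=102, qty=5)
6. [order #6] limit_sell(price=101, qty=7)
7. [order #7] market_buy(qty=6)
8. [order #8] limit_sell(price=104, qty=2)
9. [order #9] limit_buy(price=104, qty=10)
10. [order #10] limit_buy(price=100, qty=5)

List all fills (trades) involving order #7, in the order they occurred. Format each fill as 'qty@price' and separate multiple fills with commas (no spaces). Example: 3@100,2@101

Answer: 6@101

Derivation:
After op 1 [order #1] market_buy(qty=2): fills=none; bids=[-] asks=[-]
After op 2 [order #2] limit_buy(price=98, qty=3): fills=none; bids=[#2:3@98] asks=[-]
After op 3 [order #3] limit_buy(price=105, qty=4): fills=none; bids=[#3:4@105 #2:3@98] asks=[-]
After op 4 [order #4] limit_buy(price=98, qty=7): fills=none; bids=[#3:4@105 #2:3@98 #4:7@98] asks=[-]
After op 5 [order #5] limit_sell(price=102, qty=5): fills=#3x#5:4@105; bids=[#2:3@98 #4:7@98] asks=[#5:1@102]
After op 6 [order #6] limit_sell(price=101, qty=7): fills=none; bids=[#2:3@98 #4:7@98] asks=[#6:7@101 #5:1@102]
After op 7 [order #7] market_buy(qty=6): fills=#7x#6:6@101; bids=[#2:3@98 #4:7@98] asks=[#6:1@101 #5:1@102]
After op 8 [order #8] limit_sell(price=104, qty=2): fills=none; bids=[#2:3@98 #4:7@98] asks=[#6:1@101 #5:1@102 #8:2@104]
After op 9 [order #9] limit_buy(price=104, qty=10): fills=#9x#6:1@101 #9x#5:1@102 #9x#8:2@104; bids=[#9:6@104 #2:3@98 #4:7@98] asks=[-]
After op 10 [order #10] limit_buy(price=100, qty=5): fills=none; bids=[#9:6@104 #10:5@100 #2:3@98 #4:7@98] asks=[-]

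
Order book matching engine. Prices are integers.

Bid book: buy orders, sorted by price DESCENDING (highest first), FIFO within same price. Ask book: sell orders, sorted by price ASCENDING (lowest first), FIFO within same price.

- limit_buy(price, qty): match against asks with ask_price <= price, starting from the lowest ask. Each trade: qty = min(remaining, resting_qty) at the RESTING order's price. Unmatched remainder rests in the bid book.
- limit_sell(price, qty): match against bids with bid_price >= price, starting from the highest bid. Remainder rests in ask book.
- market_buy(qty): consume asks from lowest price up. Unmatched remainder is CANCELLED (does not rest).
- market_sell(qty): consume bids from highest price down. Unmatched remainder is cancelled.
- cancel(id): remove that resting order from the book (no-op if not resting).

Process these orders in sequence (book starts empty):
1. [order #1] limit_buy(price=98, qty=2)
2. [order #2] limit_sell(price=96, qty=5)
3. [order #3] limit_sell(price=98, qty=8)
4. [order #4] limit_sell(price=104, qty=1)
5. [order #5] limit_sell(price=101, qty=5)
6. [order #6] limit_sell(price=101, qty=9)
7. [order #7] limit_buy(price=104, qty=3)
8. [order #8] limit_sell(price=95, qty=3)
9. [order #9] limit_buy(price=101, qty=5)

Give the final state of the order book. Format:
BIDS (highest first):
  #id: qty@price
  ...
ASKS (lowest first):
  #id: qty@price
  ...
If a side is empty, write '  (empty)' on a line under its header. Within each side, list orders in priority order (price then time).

Answer: BIDS (highest first):
  (empty)
ASKS (lowest first):
  #3: 6@98
  #5: 5@101
  #6: 9@101
  #4: 1@104

Derivation:
After op 1 [order #1] limit_buy(price=98, qty=2): fills=none; bids=[#1:2@98] asks=[-]
After op 2 [order #2] limit_sell(price=96, qty=5): fills=#1x#2:2@98; bids=[-] asks=[#2:3@96]
After op 3 [order #3] limit_sell(price=98, qty=8): fills=none; bids=[-] asks=[#2:3@96 #3:8@98]
After op 4 [order #4] limit_sell(price=104, qty=1): fills=none; bids=[-] asks=[#2:3@96 #3:8@98 #4:1@104]
After op 5 [order #5] limit_sell(price=101, qty=5): fills=none; bids=[-] asks=[#2:3@96 #3:8@98 #5:5@101 #4:1@104]
After op 6 [order #6] limit_sell(price=101, qty=9): fills=none; bids=[-] asks=[#2:3@96 #3:8@98 #5:5@101 #6:9@101 #4:1@104]
After op 7 [order #7] limit_buy(price=104, qty=3): fills=#7x#2:3@96; bids=[-] asks=[#3:8@98 #5:5@101 #6:9@101 #4:1@104]
After op 8 [order #8] limit_sell(price=95, qty=3): fills=none; bids=[-] asks=[#8:3@95 #3:8@98 #5:5@101 #6:9@101 #4:1@104]
After op 9 [order #9] limit_buy(price=101, qty=5): fills=#9x#8:3@95 #9x#3:2@98; bids=[-] asks=[#3:6@98 #5:5@101 #6:9@101 #4:1@104]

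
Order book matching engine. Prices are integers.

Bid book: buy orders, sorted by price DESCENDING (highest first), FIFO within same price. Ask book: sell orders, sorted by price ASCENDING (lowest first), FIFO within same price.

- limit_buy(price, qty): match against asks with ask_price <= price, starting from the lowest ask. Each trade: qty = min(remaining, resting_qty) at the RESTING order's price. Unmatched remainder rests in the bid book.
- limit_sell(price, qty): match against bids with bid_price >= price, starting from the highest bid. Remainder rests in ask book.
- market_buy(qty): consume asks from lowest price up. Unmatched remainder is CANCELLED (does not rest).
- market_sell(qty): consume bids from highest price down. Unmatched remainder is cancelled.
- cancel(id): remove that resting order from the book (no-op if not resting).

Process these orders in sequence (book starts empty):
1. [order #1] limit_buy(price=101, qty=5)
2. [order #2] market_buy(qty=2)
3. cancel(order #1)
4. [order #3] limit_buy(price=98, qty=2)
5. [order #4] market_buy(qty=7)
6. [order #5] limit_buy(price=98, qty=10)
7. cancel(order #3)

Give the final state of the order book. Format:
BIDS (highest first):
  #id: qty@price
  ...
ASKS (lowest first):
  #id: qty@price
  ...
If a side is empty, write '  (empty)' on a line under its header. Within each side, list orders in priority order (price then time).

After op 1 [order #1] limit_buy(price=101, qty=5): fills=none; bids=[#1:5@101] asks=[-]
After op 2 [order #2] market_buy(qty=2): fills=none; bids=[#1:5@101] asks=[-]
After op 3 cancel(order #1): fills=none; bids=[-] asks=[-]
After op 4 [order #3] limit_buy(price=98, qty=2): fills=none; bids=[#3:2@98] asks=[-]
After op 5 [order #4] market_buy(qty=7): fills=none; bids=[#3:2@98] asks=[-]
After op 6 [order #5] limit_buy(price=98, qty=10): fills=none; bids=[#3:2@98 #5:10@98] asks=[-]
After op 7 cancel(order #3): fills=none; bids=[#5:10@98] asks=[-]

Answer: BIDS (highest first):
  #5: 10@98
ASKS (lowest first):
  (empty)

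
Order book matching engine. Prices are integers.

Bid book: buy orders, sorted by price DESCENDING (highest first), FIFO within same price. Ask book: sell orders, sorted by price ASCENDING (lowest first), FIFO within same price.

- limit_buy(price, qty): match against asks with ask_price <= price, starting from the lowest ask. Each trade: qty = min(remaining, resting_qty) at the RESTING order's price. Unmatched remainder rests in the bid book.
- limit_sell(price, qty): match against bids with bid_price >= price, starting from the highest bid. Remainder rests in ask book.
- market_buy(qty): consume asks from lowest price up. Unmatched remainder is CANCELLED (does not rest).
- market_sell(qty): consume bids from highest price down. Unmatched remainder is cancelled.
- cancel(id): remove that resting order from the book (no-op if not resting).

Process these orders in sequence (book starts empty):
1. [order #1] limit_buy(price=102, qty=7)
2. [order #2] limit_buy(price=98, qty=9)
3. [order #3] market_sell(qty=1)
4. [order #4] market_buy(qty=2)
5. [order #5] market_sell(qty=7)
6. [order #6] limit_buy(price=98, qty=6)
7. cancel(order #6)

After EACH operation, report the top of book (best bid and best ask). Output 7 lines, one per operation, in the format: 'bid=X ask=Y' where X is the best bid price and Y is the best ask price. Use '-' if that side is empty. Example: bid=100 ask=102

Answer: bid=102 ask=-
bid=102 ask=-
bid=102 ask=-
bid=102 ask=-
bid=98 ask=-
bid=98 ask=-
bid=98 ask=-

Derivation:
After op 1 [order #1] limit_buy(price=102, qty=7): fills=none; bids=[#1:7@102] asks=[-]
After op 2 [order #2] limit_buy(price=98, qty=9): fills=none; bids=[#1:7@102 #2:9@98] asks=[-]
After op 3 [order #3] market_sell(qty=1): fills=#1x#3:1@102; bids=[#1:6@102 #2:9@98] asks=[-]
After op 4 [order #4] market_buy(qty=2): fills=none; bids=[#1:6@102 #2:9@98] asks=[-]
After op 5 [order #5] market_sell(qty=7): fills=#1x#5:6@102 #2x#5:1@98; bids=[#2:8@98] asks=[-]
After op 6 [order #6] limit_buy(price=98, qty=6): fills=none; bids=[#2:8@98 #6:6@98] asks=[-]
After op 7 cancel(order #6): fills=none; bids=[#2:8@98] asks=[-]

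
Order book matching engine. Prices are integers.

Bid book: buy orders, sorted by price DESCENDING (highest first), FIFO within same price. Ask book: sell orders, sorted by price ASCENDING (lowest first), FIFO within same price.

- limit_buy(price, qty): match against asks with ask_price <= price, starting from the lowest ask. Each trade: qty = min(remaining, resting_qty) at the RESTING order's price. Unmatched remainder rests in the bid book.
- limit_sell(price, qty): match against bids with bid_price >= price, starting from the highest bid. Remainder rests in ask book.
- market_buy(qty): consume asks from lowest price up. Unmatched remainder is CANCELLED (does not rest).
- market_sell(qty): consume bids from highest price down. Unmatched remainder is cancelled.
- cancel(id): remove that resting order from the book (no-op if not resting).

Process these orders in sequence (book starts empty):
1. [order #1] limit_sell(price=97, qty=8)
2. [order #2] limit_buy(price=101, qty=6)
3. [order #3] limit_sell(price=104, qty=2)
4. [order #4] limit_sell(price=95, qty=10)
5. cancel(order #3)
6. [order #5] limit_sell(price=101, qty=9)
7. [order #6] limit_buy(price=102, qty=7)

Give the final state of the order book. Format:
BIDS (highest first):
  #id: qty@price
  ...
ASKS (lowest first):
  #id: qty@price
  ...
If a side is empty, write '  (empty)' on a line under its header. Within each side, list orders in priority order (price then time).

Answer: BIDS (highest first):
  (empty)
ASKS (lowest first):
  #4: 3@95
  #1: 2@97
  #5: 9@101

Derivation:
After op 1 [order #1] limit_sell(price=97, qty=8): fills=none; bids=[-] asks=[#1:8@97]
After op 2 [order #2] limit_buy(price=101, qty=6): fills=#2x#1:6@97; bids=[-] asks=[#1:2@97]
After op 3 [order #3] limit_sell(price=104, qty=2): fills=none; bids=[-] asks=[#1:2@97 #3:2@104]
After op 4 [order #4] limit_sell(price=95, qty=10): fills=none; bids=[-] asks=[#4:10@95 #1:2@97 #3:2@104]
After op 5 cancel(order #3): fills=none; bids=[-] asks=[#4:10@95 #1:2@97]
After op 6 [order #5] limit_sell(price=101, qty=9): fills=none; bids=[-] asks=[#4:10@95 #1:2@97 #5:9@101]
After op 7 [order #6] limit_buy(price=102, qty=7): fills=#6x#4:7@95; bids=[-] asks=[#4:3@95 #1:2@97 #5:9@101]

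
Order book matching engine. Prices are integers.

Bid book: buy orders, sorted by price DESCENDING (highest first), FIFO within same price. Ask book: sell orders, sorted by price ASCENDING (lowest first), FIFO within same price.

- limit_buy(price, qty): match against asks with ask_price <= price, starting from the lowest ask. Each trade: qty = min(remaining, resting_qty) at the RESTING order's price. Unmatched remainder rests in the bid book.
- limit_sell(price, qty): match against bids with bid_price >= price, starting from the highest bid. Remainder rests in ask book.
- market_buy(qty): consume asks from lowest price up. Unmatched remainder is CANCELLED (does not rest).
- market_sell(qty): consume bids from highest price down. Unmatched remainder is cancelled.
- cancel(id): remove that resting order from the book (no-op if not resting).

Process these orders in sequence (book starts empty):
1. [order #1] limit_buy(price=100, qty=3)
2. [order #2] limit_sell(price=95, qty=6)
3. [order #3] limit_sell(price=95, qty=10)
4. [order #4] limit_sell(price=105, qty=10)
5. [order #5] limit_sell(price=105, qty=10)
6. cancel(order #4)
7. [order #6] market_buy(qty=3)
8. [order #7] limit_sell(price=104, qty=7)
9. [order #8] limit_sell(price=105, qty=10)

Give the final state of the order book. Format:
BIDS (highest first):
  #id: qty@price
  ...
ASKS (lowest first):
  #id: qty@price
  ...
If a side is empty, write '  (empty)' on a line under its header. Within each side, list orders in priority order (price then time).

After op 1 [order #1] limit_buy(price=100, qty=3): fills=none; bids=[#1:3@100] asks=[-]
After op 2 [order #2] limit_sell(price=95, qty=6): fills=#1x#2:3@100; bids=[-] asks=[#2:3@95]
After op 3 [order #3] limit_sell(price=95, qty=10): fills=none; bids=[-] asks=[#2:3@95 #3:10@95]
After op 4 [order #4] limit_sell(price=105, qty=10): fills=none; bids=[-] asks=[#2:3@95 #3:10@95 #4:10@105]
After op 5 [order #5] limit_sell(price=105, qty=10): fills=none; bids=[-] asks=[#2:3@95 #3:10@95 #4:10@105 #5:10@105]
After op 6 cancel(order #4): fills=none; bids=[-] asks=[#2:3@95 #3:10@95 #5:10@105]
After op 7 [order #6] market_buy(qty=3): fills=#6x#2:3@95; bids=[-] asks=[#3:10@95 #5:10@105]
After op 8 [order #7] limit_sell(price=104, qty=7): fills=none; bids=[-] asks=[#3:10@95 #7:7@104 #5:10@105]
After op 9 [order #8] limit_sell(price=105, qty=10): fills=none; bids=[-] asks=[#3:10@95 #7:7@104 #5:10@105 #8:10@105]

Answer: BIDS (highest first):
  (empty)
ASKS (lowest first):
  #3: 10@95
  #7: 7@104
  #5: 10@105
  #8: 10@105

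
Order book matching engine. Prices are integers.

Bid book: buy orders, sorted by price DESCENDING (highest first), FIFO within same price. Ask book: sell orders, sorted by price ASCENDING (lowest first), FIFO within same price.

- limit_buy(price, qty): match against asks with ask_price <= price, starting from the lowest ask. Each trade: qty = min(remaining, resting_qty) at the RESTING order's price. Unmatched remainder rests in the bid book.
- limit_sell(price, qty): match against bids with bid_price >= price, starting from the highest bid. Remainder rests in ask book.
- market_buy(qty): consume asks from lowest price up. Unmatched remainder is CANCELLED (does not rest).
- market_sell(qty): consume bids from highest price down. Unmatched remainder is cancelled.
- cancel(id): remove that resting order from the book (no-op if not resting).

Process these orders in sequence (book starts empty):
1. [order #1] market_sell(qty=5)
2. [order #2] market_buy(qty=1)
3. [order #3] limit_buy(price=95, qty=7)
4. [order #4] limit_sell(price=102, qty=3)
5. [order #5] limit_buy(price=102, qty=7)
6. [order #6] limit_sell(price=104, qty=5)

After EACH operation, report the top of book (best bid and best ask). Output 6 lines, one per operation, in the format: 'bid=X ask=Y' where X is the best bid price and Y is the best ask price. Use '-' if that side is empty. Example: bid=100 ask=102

Answer: bid=- ask=-
bid=- ask=-
bid=95 ask=-
bid=95 ask=102
bid=102 ask=-
bid=102 ask=104

Derivation:
After op 1 [order #1] market_sell(qty=5): fills=none; bids=[-] asks=[-]
After op 2 [order #2] market_buy(qty=1): fills=none; bids=[-] asks=[-]
After op 3 [order #3] limit_buy(price=95, qty=7): fills=none; bids=[#3:7@95] asks=[-]
After op 4 [order #4] limit_sell(price=102, qty=3): fills=none; bids=[#3:7@95] asks=[#4:3@102]
After op 5 [order #5] limit_buy(price=102, qty=7): fills=#5x#4:3@102; bids=[#5:4@102 #3:7@95] asks=[-]
After op 6 [order #6] limit_sell(price=104, qty=5): fills=none; bids=[#5:4@102 #3:7@95] asks=[#6:5@104]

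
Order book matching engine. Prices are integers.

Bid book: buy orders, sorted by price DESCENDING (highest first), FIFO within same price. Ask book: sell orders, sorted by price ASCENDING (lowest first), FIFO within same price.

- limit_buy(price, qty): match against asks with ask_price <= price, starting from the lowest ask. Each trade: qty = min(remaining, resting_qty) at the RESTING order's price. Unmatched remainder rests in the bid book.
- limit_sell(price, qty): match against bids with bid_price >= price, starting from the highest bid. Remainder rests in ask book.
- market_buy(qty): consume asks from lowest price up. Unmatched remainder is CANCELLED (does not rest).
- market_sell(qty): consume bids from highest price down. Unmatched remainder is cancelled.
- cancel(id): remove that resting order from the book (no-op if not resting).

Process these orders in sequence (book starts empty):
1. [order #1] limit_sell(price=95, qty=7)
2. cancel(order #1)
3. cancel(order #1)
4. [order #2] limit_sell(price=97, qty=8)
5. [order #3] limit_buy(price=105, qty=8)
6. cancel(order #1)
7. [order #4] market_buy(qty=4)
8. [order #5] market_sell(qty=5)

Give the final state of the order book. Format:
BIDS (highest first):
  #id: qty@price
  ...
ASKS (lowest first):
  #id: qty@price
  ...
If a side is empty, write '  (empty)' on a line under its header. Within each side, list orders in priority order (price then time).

Answer: BIDS (highest first):
  (empty)
ASKS (lowest first):
  (empty)

Derivation:
After op 1 [order #1] limit_sell(price=95, qty=7): fills=none; bids=[-] asks=[#1:7@95]
After op 2 cancel(order #1): fills=none; bids=[-] asks=[-]
After op 3 cancel(order #1): fills=none; bids=[-] asks=[-]
After op 4 [order #2] limit_sell(price=97, qty=8): fills=none; bids=[-] asks=[#2:8@97]
After op 5 [order #3] limit_buy(price=105, qty=8): fills=#3x#2:8@97; bids=[-] asks=[-]
After op 6 cancel(order #1): fills=none; bids=[-] asks=[-]
After op 7 [order #4] market_buy(qty=4): fills=none; bids=[-] asks=[-]
After op 8 [order #5] market_sell(qty=5): fills=none; bids=[-] asks=[-]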